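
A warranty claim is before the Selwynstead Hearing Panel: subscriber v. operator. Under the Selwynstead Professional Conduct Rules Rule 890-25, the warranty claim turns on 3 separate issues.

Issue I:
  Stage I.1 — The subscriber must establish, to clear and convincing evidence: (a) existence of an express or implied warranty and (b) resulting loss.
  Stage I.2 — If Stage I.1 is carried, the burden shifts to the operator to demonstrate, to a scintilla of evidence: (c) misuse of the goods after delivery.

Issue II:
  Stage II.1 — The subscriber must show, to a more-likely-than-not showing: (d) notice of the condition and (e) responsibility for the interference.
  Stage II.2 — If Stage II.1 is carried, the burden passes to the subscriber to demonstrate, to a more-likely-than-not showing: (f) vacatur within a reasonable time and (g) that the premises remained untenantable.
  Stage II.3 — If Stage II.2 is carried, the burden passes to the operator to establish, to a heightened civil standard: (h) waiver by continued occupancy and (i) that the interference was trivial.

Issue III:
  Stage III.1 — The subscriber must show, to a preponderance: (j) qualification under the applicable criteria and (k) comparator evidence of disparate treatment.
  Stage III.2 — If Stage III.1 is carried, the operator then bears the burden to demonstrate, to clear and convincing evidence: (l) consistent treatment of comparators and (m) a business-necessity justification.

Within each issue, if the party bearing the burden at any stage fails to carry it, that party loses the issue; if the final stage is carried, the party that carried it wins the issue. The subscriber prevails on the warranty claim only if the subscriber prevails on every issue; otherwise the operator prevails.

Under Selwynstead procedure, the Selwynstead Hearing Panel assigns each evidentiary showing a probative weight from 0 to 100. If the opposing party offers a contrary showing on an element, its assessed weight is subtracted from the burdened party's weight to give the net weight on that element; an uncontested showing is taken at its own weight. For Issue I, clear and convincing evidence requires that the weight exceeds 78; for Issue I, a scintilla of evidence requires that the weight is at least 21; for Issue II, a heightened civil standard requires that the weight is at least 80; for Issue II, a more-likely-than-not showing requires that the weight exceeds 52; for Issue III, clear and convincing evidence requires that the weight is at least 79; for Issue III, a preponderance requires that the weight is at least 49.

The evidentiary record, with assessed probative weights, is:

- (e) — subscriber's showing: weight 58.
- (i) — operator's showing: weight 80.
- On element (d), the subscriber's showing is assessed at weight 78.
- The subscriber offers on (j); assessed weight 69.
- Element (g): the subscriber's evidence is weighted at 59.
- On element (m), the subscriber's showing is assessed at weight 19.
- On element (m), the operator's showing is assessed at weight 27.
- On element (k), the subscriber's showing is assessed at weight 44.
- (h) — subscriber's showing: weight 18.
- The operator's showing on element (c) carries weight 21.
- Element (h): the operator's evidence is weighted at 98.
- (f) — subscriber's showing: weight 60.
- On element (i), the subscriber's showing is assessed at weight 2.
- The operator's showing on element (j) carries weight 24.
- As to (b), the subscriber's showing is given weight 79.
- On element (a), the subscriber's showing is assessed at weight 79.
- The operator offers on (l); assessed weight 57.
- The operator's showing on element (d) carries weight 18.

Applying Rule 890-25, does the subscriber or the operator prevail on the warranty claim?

operator

— Issue I —
At Stage I.1 the subscriber must meet clear and convincing evidence (weight exceeds 78): on (a) the weight is 79, which does exceed 78, so (a) meets the standard; on (b) the weight is 79, which does exceed 78, so (b) meets the standard.
  Stage I.1 carried; the burden shifts to the operator.
At Stage I.2 the operator must meet a scintilla of evidence (weight is at least 21): on (c) the weight is 21, which does reach 21, so (c) meets the standard.
  The operator carries the last stage.
Every stage carried; the operator prevails on this issue.
— Issue II —
Stage II.1 — burden on subscriber; standard: a more-likely-than-not showing (weight exceeds 52).
    (d): 78 − 18 = 60 > 52 [met]
    (e): 58 > 52 [met]
  Stage II.1 is satisfied; the subscriber continues to bear the burden.
Stage II.2 — burden on subscriber; standard: a more-likely-than-not showing (weight exceeds 52).
    (f): 60 > 52 [met]
    (g): 59 > 52 [met]
  All elements met. The burden passes to the operator.
Stage II.3 — burden on operator; standard: a heightened civil standard (weight is at least 80).
    (h): 98 − 18 = 80 ≥ 80 [met]
    (i): 80 − 2 = 78 < 80 [not met]
  Not every element is met, so the operator fails to carry Stage II.3.
The analysis ends at Stage II.3; the subscriber prevails on this issue.
— Issue III —
Stage III.1 (subscriber, a preponderance, weight is at least 49): (j) net 69−24=45 < 49 — fails; (k) 44 < 49 — fails.
  Not every element is met, so the subscriber fails to carry Stage III.1.
The analysis ends at Stage III.1; the operator prevails on this issue.
Per-issue: Issue I → operator; Issue II → subscriber; Issue III → operator. The subscriber must prevail on every issue; overall, the operator prevails.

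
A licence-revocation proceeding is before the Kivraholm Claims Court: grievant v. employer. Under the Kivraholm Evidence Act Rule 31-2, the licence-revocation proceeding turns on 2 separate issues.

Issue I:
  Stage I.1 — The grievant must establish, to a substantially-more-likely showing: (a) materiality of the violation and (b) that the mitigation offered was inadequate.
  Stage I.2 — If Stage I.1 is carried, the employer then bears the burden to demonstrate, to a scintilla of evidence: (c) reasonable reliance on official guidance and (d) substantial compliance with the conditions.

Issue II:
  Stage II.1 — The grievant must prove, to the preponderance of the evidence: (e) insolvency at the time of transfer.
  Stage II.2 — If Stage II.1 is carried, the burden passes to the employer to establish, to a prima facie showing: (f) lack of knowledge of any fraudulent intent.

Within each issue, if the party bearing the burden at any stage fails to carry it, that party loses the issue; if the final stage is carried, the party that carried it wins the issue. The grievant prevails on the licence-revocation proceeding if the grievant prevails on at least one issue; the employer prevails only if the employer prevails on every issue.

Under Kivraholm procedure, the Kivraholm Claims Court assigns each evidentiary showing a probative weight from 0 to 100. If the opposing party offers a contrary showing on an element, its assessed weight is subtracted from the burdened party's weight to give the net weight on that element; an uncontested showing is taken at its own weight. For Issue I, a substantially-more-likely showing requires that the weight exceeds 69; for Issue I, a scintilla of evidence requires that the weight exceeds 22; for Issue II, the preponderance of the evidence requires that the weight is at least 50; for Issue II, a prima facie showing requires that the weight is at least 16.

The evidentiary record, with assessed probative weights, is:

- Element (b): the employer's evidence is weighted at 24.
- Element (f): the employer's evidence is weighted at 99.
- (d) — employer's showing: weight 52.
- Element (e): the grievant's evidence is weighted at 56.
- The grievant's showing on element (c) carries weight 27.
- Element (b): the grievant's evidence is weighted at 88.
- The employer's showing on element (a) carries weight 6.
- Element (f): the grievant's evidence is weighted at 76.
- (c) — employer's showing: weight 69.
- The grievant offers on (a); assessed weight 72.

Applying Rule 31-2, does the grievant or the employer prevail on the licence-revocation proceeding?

employer

— Issue I —
At Stage I.1 the grievant must meet a substantially-more-likely showing (weight exceeds 69): on (a) the weight is 72 less the opposing 6 gives net 66, which does not exceed 69, so (a) does not meet the standard; on (b) the weight is 88 less the opposing 24 gives net 64, which does not exceed 69, so (b) does not meet the standard.
  The grievant does not carry Stage I.1.
The analysis ends at Stage I.1; the employer prevails on this issue.
— Issue II —
Stage II.1 (grievant, the preponderance of the evidence, weight is at least 50): (e) 56 ≥ 50 — meets.
  Stage II.1 is satisfied; the onus moves to the employer.
Stage II.2 (employer, a prima facie showing, weight is at least 16): (f) net 99−76=23 ≥ 16 — meets.
  The employer carries the last stage.
All stages carried — the employer prevails on this issue.
Per-issue: Issue I → employer; Issue II → employer. The grievant must prevail on at least one issue; overall, the employer prevails.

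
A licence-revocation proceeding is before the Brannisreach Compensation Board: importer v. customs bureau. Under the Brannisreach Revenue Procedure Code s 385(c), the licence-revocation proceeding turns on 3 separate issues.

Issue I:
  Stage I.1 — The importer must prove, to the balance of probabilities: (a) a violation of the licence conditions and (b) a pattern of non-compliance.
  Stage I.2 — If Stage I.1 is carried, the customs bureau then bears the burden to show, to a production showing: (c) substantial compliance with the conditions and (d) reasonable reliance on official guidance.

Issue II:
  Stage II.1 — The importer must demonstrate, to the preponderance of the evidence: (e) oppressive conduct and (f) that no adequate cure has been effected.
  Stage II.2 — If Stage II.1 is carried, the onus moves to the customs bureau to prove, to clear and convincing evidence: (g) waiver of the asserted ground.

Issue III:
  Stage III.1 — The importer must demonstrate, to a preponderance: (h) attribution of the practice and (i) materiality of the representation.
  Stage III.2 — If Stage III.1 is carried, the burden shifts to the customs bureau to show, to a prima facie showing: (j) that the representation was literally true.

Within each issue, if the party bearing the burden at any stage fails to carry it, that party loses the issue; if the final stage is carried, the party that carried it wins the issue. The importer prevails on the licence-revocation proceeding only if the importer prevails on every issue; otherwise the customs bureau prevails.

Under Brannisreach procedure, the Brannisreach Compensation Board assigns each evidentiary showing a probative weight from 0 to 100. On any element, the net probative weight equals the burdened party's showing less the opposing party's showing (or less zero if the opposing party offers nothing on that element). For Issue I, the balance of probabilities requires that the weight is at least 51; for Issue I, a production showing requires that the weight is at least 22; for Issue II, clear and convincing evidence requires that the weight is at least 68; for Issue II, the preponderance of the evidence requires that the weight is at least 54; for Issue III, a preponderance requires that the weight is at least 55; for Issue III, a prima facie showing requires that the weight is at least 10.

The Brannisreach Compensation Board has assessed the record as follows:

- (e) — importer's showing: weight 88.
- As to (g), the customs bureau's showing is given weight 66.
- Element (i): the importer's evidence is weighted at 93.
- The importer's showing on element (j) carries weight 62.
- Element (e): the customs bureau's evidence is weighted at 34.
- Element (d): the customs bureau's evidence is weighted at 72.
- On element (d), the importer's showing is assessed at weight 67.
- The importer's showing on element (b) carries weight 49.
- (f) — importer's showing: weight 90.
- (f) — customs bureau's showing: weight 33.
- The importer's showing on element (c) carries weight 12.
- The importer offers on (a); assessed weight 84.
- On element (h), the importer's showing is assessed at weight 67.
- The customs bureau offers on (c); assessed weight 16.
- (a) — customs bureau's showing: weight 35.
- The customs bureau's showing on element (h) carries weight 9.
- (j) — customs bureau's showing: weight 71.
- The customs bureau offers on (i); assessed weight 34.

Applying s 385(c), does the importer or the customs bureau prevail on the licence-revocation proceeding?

— Issue I —
Stage I.1 — burden on importer; standard: the balance of probabilities (weight is at least 51).
    (a): 84 − 35 = 49 < 51 [not met]
    (b): 49 < 51 [not met]
  Not every element is met, so the importer fails to carry Stage I.1.
The analysis ends at Stage I.1; the customs bureau prevails on this issue.
— Issue II —
At Stage II.1 the importer must meet the preponderance of the evidence (weight is at least 54): on (e) the weight is 88 less the opposing 34 gives net 54, ≥ 54, so (e) meets the standard; on (f) the weight is 90 less the opposing 33 gives net 57, ≥ 54, so (f) meets the standard.
  All elements met. The burden passes to the customs bureau.
At Stage II.2 the customs bureau must meet clear and convincing evidence (weight is at least 68): on (g) the weight is 66, < 68, so (g) does not meet the standard.
  Stage II.2 not carried; the customs bureau fails its burden.
The analysis ends at Stage II.2; the importer prevails on this issue.
— Issue III —
At Stage III.1 the importer must meet a preponderance (weight is at least 55): on (h) the weight is 67 less the opposing 9 gives net 58, which does reach 55, so (h) meets the standard; on (i) the weight is 93 less the opposing 34 gives net 59, ≥ 55, so (i) meets the standard.
  The importer carries Stage III.1; the customs bureau now bears the burden.
At Stage III.2 the customs bureau must meet a prima facie showing (weight is at least 10): on (j) the weight is 71 less the opposing 62 gives net 9, < 10, so (j) does not meet the standard.
  Not every element is met, so the customs bureau fails to carry Stage III.2.
So the importer prevails on this issue.
Per-issue: Issue I → customs bureau; Issue II → importer; Issue III → importer. The importer must prevail on every issue; overall, the customs bureau prevails.

customs bureau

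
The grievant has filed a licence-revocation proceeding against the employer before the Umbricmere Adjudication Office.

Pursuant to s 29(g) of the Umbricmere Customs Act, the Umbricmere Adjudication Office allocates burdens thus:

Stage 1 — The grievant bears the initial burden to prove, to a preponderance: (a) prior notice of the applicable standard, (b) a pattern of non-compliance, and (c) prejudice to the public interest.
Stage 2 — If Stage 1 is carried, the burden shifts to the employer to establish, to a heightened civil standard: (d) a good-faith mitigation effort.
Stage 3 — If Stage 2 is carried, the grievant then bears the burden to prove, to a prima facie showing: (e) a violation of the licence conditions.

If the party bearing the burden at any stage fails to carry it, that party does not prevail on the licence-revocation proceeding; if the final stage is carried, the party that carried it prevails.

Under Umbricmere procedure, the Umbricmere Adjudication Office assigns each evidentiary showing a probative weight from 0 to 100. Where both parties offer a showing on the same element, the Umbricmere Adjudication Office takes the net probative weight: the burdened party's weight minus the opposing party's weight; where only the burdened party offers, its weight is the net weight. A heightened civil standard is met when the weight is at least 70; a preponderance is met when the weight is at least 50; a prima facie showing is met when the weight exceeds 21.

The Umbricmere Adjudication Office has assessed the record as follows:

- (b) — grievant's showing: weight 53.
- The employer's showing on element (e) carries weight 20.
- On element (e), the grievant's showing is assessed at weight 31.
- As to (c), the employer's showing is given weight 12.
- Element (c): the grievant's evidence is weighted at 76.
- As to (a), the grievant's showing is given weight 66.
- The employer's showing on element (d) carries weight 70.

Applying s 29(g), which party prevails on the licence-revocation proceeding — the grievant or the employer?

At Stage 1 the grievant must meet a preponderance (weight is at least 50): on (a) the weight is 66, ≥ 50, so (a) meets the standard; on (b) the weight is 53, ≥ 50, so (b) meets the standard; on (c) the weight is 76 less the opposing 12 gives net 64, which does reach 50, so (c) meets the standard.
  The grievant carries Stage 1; the employer now bears the burden.
At Stage 2 the employer must meet a heightened civil standard (weight is at least 70): on (d) the weight is 70, ≥ 70, so (d) meets the standard.
  Stage 2 is satisfied; the onus moves to the grievant.
At Stage 3 the grievant must meet a prima facie showing (weight exceeds 21): on (e) the weight is 31 less the opposing 20 gives net 11, ≤ 21, so (e) does not meet the standard.
  Stage 3 not carried; the grievant fails its burden.
The analysis ends at Stage 3; the employer prevails.

employer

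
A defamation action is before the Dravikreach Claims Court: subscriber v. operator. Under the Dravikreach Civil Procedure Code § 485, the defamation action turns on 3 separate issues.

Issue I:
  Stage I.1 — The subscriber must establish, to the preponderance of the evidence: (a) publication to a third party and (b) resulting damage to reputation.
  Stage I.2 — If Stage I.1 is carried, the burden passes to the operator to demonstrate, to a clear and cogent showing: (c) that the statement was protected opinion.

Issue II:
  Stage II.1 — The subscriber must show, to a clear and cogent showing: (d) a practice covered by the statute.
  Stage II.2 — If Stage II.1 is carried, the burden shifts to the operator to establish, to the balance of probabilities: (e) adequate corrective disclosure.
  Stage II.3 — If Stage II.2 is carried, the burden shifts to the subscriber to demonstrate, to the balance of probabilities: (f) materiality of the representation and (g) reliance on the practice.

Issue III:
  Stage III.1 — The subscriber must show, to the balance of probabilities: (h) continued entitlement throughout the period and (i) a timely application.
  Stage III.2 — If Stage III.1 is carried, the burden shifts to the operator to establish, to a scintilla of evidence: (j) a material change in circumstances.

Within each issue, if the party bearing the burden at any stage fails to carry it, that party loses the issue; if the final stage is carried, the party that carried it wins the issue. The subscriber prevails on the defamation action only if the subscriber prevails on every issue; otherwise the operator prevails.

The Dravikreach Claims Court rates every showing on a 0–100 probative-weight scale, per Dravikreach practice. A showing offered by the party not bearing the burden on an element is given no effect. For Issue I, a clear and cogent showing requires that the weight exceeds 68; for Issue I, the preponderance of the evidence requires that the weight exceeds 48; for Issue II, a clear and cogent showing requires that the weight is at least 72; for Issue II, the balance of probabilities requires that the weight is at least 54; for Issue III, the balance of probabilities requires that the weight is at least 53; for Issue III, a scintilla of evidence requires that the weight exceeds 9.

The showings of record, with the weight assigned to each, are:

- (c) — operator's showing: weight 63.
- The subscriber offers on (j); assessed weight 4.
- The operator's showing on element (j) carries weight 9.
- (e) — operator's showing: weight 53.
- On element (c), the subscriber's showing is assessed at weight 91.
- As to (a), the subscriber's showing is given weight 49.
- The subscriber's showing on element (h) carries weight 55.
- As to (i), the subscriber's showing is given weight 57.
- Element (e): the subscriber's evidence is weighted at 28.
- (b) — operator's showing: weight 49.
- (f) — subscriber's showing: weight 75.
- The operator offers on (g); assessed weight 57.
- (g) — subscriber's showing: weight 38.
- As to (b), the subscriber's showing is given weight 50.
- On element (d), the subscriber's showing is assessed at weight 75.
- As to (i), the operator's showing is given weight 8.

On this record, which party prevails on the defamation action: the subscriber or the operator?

— Issue I —
At Stage I.1 the subscriber must meet the preponderance of the evidence (weight exceeds 48): on (a) the weight is 49, which does exceed 48, so (a) meets the standard; on (b) the weight is 50 (the operator's 49 is given no effect), which does exceed 48, so (b) meets the standard.
  Stage I.1 is satisfied; the onus moves to the operator.
At Stage I.2 the operator must meet a clear and cogent showing (weight exceeds 68): on (c) the weight is 63 (the subscriber's 91 is given no effect), ≤ 68, so (c) does not meet the standard.
  Not every element is met, so the operator fails to carry Stage I.2.
The subscriber prevails on this issue.
— Issue II —
Stage II.1 — burden on subscriber; standard: a clear and cogent showing (weight is at least 72).
    (d): 75 ≥ 72 [met]
  Stage II.1 is satisfied; the onus moves to the operator.
Stage II.2 — burden on operator; standard: the balance of probabilities (weight is at least 54).
    (e): 53 (subscriber's 28 disregarded) < 54 [not met]
  Not every element is met, so the operator fails to carry Stage II.2.
The analysis ends at Stage II.2; the subscriber prevails on this issue.
— Issue III —
Stage III.1 — burden on subscriber; standard: the balance of probabilities (weight is at least 53).
    (h): 55 ≥ 53 [met]
    (i): 57 (operator's 8 disregarded) ≥ 53 [met]
  Stage III.1 is satisfied; the onus moves to the operator.
Stage III.2 — burden on operator; standard: a scintilla of evidence (weight exceeds 9).
    (j): 9 (subscriber's 4 disregarded) ≤ 9 [not met]
  Stage III.2 not carried; the operator fails its burden.
The subscriber prevails on this issue.
Per-issue: Issue I → subscriber; Issue II → subscriber; Issue III → subscriber. The subscriber must prevail on every issue; overall, the subscriber prevails.

subscriber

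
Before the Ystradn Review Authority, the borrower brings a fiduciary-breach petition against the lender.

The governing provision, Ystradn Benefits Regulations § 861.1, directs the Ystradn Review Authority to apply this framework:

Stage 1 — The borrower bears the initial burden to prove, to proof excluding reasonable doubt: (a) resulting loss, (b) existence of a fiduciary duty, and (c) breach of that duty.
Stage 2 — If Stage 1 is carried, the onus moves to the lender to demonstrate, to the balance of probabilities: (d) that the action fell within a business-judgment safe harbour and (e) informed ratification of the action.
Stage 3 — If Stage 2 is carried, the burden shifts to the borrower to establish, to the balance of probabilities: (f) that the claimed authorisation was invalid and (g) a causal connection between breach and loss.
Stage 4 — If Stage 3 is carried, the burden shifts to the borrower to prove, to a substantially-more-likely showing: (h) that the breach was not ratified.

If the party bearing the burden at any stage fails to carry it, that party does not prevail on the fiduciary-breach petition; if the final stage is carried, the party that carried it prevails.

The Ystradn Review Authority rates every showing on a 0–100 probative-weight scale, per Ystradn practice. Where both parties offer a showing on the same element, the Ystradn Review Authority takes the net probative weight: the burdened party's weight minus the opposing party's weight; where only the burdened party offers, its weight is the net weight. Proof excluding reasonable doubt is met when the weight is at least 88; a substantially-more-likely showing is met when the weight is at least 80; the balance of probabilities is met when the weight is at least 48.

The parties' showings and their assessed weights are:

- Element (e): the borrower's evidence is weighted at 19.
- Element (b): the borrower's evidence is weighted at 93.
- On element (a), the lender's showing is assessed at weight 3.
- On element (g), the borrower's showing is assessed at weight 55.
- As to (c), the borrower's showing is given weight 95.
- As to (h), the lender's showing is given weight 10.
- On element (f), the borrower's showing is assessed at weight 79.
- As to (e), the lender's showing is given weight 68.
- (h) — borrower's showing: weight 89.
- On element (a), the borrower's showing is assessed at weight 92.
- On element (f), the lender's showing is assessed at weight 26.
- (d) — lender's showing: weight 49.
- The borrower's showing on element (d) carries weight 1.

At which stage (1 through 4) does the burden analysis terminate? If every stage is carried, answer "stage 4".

stage 4

Stage 1 — burden on borrower; standard: proof excluding reasonable doubt (weight is at least 88).
    (a): 92 − 3 = 89 ≥ 88 [met]
    (b): 93 ≥ 88 [met]
    (c): 95 ≥ 88 [met]
  The borrower carries Stage 1; the lender now bears the burden.
Stage 2 — burden on lender; standard: the balance of probabilities (weight is at least 48).
    (d): 49 − 1 = 48 ≥ 48 [met]
    (e): 68 − 19 = 49 ≥ 48 [met]
  Stage 2 is satisfied; the onus moves to the borrower.
Stage 3 — burden on borrower; standard: the balance of probabilities (weight is at least 48).
    (f): 79 − 26 = 53 ≥ 48 [met]
    (g): 55 ≥ 48 [met]
  All elements met. The borrower retains the burden for Stage 4.
Stage 4 — burden on borrower; standard: a substantially-more-likely showing (weight is at least 80).
    (h): 89 − 10 = 79 < 80 [not met]
  The borrower does not carry Stage 4.
So the lender prevails.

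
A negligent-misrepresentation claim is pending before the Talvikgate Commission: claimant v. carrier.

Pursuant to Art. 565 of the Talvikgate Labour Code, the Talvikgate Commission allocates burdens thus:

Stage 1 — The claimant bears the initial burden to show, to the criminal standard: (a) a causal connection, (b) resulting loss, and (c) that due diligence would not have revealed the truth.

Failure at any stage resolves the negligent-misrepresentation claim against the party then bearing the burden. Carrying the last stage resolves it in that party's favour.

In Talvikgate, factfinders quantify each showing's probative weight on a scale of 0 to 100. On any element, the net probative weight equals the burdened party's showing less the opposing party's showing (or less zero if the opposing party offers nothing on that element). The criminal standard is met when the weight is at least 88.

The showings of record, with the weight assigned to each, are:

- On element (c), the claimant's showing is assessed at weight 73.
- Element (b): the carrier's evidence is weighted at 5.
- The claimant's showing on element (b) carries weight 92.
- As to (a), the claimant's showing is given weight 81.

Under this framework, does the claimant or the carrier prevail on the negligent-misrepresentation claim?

carrier

Stage 1 (claimant, the criminal standard, weight is at least 88): (a) 81 < 88 — fails; (b) net 92−5=87 < 88 — fails; (c) 73 < 88 — fails.
  Not every element is met, so the claimant fails to carry Stage 1.
The carrier prevails.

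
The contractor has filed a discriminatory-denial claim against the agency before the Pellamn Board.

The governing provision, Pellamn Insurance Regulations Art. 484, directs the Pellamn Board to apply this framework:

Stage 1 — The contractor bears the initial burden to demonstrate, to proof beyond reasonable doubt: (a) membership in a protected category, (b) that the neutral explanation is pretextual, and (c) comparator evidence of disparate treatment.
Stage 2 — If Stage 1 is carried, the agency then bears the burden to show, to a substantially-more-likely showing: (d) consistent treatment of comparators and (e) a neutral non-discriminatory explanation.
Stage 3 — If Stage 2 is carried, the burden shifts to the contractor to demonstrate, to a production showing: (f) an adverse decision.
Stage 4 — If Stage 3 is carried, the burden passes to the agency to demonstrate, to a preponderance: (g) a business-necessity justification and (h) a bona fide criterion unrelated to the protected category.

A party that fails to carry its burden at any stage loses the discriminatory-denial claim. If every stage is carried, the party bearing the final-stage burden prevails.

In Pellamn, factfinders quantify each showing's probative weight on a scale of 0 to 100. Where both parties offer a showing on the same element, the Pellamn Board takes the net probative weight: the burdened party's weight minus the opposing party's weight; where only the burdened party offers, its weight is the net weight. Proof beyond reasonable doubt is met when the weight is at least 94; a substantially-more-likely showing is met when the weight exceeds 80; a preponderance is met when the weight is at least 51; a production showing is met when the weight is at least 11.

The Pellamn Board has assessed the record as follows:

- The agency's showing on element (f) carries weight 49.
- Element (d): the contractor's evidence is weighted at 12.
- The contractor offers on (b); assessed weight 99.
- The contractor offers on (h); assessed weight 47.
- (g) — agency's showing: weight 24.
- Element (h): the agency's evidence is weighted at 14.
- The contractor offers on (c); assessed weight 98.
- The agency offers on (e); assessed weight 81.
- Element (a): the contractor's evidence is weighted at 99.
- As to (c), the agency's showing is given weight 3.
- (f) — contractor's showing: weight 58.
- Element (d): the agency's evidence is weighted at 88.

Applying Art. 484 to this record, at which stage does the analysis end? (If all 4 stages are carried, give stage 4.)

Stage 1 (contractor, proof beyond reasonable doubt, weight is at least 94): (a) 99 ≥ 94 — meets; (b) 99 ≥ 94 — meets; (c) net 98−3=95 ≥ 94 — meets.
  Stage 1 is satisfied; the onus moves to the agency.
Stage 2 (agency, a substantially-more-likely showing, weight exceeds 80): (d) net 88−12=76 ≤ 80 — fails; (e) 81 > 80 — meets.
  Not every element is met, so the agency fails to carry Stage 2.
The contractor prevails.

stage 2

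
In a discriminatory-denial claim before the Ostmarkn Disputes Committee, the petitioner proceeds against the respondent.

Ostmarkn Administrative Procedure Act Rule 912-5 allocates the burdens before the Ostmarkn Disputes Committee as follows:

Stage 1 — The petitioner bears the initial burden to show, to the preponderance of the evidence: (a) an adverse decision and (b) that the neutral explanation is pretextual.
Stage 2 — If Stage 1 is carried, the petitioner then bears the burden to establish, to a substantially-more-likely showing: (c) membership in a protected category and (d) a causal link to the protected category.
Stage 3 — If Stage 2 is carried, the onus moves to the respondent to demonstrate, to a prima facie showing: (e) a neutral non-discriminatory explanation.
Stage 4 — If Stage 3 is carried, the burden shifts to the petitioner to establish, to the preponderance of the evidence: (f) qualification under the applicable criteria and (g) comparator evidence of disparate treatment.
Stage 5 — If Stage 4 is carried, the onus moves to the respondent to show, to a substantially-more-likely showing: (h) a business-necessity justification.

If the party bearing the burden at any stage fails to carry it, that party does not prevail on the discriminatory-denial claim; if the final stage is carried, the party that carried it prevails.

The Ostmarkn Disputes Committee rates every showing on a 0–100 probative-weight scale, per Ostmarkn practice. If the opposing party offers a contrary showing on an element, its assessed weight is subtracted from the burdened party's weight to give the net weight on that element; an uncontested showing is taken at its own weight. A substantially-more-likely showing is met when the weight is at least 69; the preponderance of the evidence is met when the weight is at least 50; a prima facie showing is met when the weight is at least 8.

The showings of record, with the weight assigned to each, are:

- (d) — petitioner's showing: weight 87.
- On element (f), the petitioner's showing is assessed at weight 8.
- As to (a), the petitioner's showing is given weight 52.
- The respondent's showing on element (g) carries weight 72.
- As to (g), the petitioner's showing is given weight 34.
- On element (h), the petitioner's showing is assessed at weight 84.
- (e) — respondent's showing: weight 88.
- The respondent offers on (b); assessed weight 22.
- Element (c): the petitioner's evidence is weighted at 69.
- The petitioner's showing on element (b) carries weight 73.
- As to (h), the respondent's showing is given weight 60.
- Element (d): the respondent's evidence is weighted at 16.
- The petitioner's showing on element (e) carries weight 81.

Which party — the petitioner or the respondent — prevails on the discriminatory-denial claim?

Stage 1 — burden on petitioner; standard: the preponderance of the evidence (weight is at least 50).
    (a): 52 ≥ 50 [met]
    (b): 73 − 22 = 51 ≥ 50 [met]
  Stage 1 carried; the burden remains with the petitioner.
Stage 2 — burden on petitioner; standard: a substantially-more-likely showing (weight is at least 69).
    (c): 69 ≥ 69 [met]
    (d): 87 − 16 = 71 ≥ 69 [met]
  Stage 2 carried; the burden shifts to the respondent.
Stage 3 — burden on respondent; standard: a prima facie showing (weight is at least 8).
    (e): 88 − 81 = 7 < 8 [not met]
  The respondent does not carry Stage 3.
The analysis ends at Stage 3; the petitioner prevails.

petitioner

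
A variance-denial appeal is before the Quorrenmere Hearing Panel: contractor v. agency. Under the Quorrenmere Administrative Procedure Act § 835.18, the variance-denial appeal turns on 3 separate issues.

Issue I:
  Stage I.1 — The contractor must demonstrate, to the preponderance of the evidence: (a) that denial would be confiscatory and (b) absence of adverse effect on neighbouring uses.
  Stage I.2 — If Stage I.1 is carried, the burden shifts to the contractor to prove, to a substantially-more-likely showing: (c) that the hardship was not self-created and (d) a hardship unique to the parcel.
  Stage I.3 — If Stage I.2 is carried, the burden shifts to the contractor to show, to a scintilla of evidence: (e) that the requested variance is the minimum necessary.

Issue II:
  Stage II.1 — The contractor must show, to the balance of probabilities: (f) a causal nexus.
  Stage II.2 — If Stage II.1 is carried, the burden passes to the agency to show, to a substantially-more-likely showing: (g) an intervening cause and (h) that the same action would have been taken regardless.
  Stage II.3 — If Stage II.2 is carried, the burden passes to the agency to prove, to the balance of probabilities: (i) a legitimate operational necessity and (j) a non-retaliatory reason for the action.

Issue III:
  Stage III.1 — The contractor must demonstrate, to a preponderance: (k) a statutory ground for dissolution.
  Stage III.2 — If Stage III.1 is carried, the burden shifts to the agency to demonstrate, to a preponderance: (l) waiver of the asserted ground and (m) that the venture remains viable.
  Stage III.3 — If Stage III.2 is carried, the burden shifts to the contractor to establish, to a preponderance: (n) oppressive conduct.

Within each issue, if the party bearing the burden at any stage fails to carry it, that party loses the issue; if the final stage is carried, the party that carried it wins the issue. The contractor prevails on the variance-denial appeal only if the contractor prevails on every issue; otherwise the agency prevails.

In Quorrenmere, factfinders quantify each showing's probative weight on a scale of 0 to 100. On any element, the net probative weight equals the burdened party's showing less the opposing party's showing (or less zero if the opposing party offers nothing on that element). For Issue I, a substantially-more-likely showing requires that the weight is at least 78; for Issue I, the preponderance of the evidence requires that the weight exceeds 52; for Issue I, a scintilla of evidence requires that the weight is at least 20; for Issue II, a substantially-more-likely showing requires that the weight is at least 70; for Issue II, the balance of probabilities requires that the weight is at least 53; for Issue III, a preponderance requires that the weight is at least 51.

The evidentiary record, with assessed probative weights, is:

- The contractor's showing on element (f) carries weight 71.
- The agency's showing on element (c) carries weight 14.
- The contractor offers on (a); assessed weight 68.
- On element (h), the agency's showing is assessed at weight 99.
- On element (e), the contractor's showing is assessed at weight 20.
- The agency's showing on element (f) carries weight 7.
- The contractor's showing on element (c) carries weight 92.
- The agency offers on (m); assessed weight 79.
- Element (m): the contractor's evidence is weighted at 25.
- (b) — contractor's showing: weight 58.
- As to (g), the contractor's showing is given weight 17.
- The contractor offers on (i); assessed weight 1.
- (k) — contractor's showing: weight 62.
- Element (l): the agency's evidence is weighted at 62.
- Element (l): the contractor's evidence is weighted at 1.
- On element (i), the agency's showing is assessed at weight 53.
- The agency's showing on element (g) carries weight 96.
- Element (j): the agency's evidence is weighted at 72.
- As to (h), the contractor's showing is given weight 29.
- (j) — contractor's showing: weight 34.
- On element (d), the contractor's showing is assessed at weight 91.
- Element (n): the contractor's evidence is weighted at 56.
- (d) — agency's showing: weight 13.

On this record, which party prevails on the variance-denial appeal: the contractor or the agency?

— Issue I —
Stage I.1 (contractor, the preponderance of the evidence, weight exceeds 52): (a) 68 > 52 — meets; (b) 58 > 52 — meets.
  Stage I.1 is satisfied; the contractor continues to bear the burden.
Stage I.2 (contractor, a substantially-more-likely showing, weight is at least 78): (c) net 92−14=78 ≥ 78 — meets; (d) net 91−13=78 ≥ 78 — meets.
  All elements met. The contractor retains the burden for Stage I.3.
Stage I.3 (contractor, a scintilla of evidence, weight is at least 20): (e) 20 ≥ 20 — meets.
  Stage I.3 carried; the final stage is satisfied.
With every stage satisfied, the contractor prevails on this issue.
— Issue II —
Stage II.1 (contractor, the balance of probabilities, weight is at least 53): (f) net 71−7=64 ≥ 53 — meets.
  All elements met. The burden passes to the agency.
Stage II.2 (agency, a substantially-more-likely showing, weight is at least 70): (g) net 96−17=79 ≥ 70 — meets; (h) net 99−29=70 ≥ 70 — meets.
  Stage II.2 carried; the burden remains with the agency.
Stage II.3 (agency, the balance of probabilities, weight is at least 53): (i) net 53−1=52 < 53 — fails; (j) net 72−34=38 < 53 — fails.
  The agency does not carry Stage II.3.
So the contractor prevails on this issue.
— Issue III —
Stage III.1 (contractor, a preponderance, weight is at least 51): (k) 62 ≥ 51 — meets.
  The contractor carries Stage III.1; the agency now bears the burden.
Stage III.2 (agency, a preponderance, weight is at least 51): (l) net 62−1=61 ≥ 51 — meets; (m) net 79−25=54 ≥ 51 — meets.
  Stage III.2 carried; the burden shifts to the contractor.
Stage III.3 (contractor, a preponderance, weight is at least 51): (n) 56 ≥ 51 — meets.
  The contractor carries the last stage.
With every stage satisfied, the contractor prevails on this issue.
Per-issue: Issue I → contractor; Issue II → contractor; Issue III → contractor. The contractor must prevail on every issue; overall, the contractor prevails.

contractor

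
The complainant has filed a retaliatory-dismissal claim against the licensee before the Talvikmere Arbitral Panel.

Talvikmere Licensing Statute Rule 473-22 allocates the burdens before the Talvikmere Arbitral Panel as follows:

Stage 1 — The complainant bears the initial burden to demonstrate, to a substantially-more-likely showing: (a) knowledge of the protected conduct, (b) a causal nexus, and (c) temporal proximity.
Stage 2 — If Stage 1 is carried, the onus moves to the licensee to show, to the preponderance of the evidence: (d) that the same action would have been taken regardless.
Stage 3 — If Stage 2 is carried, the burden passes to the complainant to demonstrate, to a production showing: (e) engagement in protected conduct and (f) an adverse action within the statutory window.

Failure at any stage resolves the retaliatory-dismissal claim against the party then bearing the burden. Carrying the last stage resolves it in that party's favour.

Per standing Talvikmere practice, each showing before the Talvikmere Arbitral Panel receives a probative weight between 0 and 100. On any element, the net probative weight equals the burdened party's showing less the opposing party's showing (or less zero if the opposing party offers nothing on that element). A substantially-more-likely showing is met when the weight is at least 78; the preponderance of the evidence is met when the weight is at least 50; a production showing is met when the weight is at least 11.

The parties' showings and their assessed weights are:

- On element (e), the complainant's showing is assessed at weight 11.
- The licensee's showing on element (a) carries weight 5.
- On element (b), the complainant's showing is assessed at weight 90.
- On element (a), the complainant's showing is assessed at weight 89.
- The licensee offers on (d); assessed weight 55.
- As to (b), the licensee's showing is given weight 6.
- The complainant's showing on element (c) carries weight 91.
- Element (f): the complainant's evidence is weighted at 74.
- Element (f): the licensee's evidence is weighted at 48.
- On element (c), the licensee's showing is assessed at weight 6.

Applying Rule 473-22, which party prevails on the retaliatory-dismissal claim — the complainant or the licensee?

complainant

Stage 1 (complainant, a substantially-more-likely showing, weight is at least 78): (a) net 89−5=84 ≥ 78 — meets; (b) net 90−6=84 ≥ 78 — meets; (c) net 91−6=85 ≥ 78 — meets.
  Stage 1 is satisfied; the onus moves to the licensee.
Stage 2 (licensee, the preponderance of the evidence, weight is at least 50): (d) 55 ≥ 50 — meets.
  All elements met. The burden passes to the complainant.
Stage 3 (complainant, a production showing, weight is at least 11): (e) 11 ≥ 11 — meets; (f) net 74−48=26 ≥ 11 — meets.
  The complainant carries the last stage.
Every stage carried; the complainant prevails.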